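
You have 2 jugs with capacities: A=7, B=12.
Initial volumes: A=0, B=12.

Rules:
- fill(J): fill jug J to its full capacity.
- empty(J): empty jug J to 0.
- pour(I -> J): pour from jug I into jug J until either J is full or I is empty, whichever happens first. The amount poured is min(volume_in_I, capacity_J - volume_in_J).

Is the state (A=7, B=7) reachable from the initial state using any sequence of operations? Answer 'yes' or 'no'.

Answer: yes

Derivation:
BFS from (A=0, B=12):
  1. fill(A) -> (A=7 B=12)
  2. empty(B) -> (A=7 B=0)
  3. pour(A -> B) -> (A=0 B=7)
  4. fill(A) -> (A=7 B=7)
Target reached → yes.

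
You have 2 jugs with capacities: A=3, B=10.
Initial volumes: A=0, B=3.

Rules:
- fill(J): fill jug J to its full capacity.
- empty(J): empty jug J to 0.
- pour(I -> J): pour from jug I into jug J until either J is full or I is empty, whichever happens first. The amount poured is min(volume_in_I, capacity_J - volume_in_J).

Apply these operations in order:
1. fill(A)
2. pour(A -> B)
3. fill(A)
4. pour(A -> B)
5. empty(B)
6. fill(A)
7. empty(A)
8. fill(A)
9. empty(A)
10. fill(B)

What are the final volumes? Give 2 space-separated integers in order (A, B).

Answer: 0 10

Derivation:
Step 1: fill(A) -> (A=3 B=3)
Step 2: pour(A -> B) -> (A=0 B=6)
Step 3: fill(A) -> (A=3 B=6)
Step 4: pour(A -> B) -> (A=0 B=9)
Step 5: empty(B) -> (A=0 B=0)
Step 6: fill(A) -> (A=3 B=0)
Step 7: empty(A) -> (A=0 B=0)
Step 8: fill(A) -> (A=3 B=0)
Step 9: empty(A) -> (A=0 B=0)
Step 10: fill(B) -> (A=0 B=10)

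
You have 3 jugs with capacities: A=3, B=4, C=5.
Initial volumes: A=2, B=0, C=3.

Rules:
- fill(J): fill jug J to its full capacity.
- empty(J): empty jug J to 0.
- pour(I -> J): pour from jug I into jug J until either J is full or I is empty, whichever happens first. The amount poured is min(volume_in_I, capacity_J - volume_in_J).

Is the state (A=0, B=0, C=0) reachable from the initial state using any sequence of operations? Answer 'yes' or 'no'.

BFS from (A=2, B=0, C=3):
  1. empty(A) -> (A=0 B=0 C=3)
  2. empty(C) -> (A=0 B=0 C=0)
Target reached → yes.

Answer: yes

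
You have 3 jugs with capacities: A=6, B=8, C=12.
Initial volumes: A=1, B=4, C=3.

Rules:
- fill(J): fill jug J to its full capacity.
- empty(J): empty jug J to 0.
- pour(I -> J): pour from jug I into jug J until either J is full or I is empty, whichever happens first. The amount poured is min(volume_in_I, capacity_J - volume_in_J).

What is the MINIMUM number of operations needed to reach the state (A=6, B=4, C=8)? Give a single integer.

Answer: 5

Derivation:
BFS from (A=1, B=4, C=3). One shortest path:
  1. fill(B) -> (A=1 B=8 C=3)
  2. pour(C -> A) -> (A=4 B=8 C=0)
  3. pour(B -> C) -> (A=4 B=0 C=8)
  4. pour(A -> B) -> (A=0 B=4 C=8)
  5. fill(A) -> (A=6 B=4 C=8)
Reached target in 5 moves.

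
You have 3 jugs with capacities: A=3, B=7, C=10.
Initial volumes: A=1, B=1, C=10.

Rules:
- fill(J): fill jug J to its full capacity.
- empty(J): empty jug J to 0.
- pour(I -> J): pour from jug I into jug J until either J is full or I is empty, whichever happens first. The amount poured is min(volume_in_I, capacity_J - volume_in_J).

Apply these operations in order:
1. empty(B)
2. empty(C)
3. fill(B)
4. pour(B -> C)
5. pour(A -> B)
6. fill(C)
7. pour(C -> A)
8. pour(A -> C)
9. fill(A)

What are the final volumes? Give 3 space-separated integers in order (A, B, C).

Step 1: empty(B) -> (A=1 B=0 C=10)
Step 2: empty(C) -> (A=1 B=0 C=0)
Step 3: fill(B) -> (A=1 B=7 C=0)
Step 4: pour(B -> C) -> (A=1 B=0 C=7)
Step 5: pour(A -> B) -> (A=0 B=1 C=7)
Step 6: fill(C) -> (A=0 B=1 C=10)
Step 7: pour(C -> A) -> (A=3 B=1 C=7)
Step 8: pour(A -> C) -> (A=0 B=1 C=10)
Step 9: fill(A) -> (A=3 B=1 C=10)

Answer: 3 1 10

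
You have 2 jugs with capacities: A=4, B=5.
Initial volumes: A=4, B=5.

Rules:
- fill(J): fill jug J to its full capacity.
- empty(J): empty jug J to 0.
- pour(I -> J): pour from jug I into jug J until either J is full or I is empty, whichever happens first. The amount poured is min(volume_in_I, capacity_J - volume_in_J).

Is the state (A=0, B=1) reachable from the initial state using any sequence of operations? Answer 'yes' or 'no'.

BFS from (A=4, B=5):
  1. empty(A) -> (A=0 B=5)
  2. pour(B -> A) -> (A=4 B=1)
  3. empty(A) -> (A=0 B=1)
Target reached → yes.

Answer: yes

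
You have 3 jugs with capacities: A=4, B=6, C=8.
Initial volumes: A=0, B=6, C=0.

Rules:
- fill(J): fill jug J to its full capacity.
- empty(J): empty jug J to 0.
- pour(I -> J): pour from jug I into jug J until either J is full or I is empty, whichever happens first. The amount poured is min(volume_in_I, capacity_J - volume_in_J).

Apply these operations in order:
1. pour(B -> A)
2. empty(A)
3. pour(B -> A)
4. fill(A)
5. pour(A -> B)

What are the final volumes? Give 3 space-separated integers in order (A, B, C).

Step 1: pour(B -> A) -> (A=4 B=2 C=0)
Step 2: empty(A) -> (A=0 B=2 C=0)
Step 3: pour(B -> A) -> (A=2 B=0 C=0)
Step 4: fill(A) -> (A=4 B=0 C=0)
Step 5: pour(A -> B) -> (A=0 B=4 C=0)

Answer: 0 4 0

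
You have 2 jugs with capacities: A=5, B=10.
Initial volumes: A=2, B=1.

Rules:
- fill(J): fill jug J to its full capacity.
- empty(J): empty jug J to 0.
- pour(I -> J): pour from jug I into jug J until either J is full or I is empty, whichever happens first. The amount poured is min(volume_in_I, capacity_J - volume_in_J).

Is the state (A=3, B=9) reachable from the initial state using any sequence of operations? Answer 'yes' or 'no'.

BFS explored all 25 reachable states.
Reachable set includes: (0,0), (0,1), (0,2), (0,3), (0,5), (0,6), (0,7), (0,8), (0,10), (1,0), (1,10), (2,0) ...
Target (A=3, B=9) not in reachable set → no.

Answer: no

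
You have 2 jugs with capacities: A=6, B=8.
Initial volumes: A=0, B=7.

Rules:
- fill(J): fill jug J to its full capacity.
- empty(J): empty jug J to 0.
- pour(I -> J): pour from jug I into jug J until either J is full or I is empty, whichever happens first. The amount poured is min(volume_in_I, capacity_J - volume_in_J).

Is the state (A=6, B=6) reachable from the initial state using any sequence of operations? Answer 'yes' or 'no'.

Answer: yes

Derivation:
BFS from (A=0, B=7):
  1. fill(A) -> (A=6 B=7)
  2. empty(B) -> (A=6 B=0)
  3. pour(A -> B) -> (A=0 B=6)
  4. fill(A) -> (A=6 B=6)
Target reached → yes.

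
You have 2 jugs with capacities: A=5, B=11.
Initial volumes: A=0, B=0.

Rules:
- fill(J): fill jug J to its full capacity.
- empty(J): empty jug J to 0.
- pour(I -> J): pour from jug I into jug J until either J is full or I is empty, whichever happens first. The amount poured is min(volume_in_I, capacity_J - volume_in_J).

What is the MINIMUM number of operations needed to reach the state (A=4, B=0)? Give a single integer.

BFS from (A=0, B=0). One shortest path:
  1. fill(A) -> (A=5 B=0)
  2. pour(A -> B) -> (A=0 B=5)
  3. fill(A) -> (A=5 B=5)
  4. pour(A -> B) -> (A=0 B=10)
  5. fill(A) -> (A=5 B=10)
  6. pour(A -> B) -> (A=4 B=11)
  7. empty(B) -> (A=4 B=0)
Reached target in 7 moves.

Answer: 7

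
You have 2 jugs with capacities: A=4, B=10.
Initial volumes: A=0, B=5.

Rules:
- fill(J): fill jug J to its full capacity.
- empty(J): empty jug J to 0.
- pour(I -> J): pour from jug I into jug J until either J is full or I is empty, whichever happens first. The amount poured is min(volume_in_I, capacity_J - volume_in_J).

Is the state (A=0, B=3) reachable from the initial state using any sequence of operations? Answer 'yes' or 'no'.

BFS from (A=0, B=5):
  1. fill(A) -> (A=4 B=5)
  2. pour(A -> B) -> (A=0 B=9)
  3. fill(A) -> (A=4 B=9)
  4. pour(A -> B) -> (A=3 B=10)
  5. empty(B) -> (A=3 B=0)
  6. pour(A -> B) -> (A=0 B=3)
Target reached → yes.

Answer: yes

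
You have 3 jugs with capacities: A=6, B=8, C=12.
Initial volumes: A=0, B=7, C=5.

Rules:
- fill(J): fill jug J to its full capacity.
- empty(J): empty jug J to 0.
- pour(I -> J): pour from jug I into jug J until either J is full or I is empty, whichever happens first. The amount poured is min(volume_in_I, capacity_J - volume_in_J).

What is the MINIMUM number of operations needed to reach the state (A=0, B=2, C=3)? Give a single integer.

Answer: 6

Derivation:
BFS from (A=0, B=7, C=5). One shortest path:
  1. fill(A) -> (A=6 B=7 C=5)
  2. empty(B) -> (A=6 B=0 C=5)
  3. pour(A -> B) -> (A=0 B=6 C=5)
  4. pour(C -> B) -> (A=0 B=8 C=3)
  5. pour(B -> A) -> (A=6 B=2 C=3)
  6. empty(A) -> (A=0 B=2 C=3)
Reached target in 6 moves.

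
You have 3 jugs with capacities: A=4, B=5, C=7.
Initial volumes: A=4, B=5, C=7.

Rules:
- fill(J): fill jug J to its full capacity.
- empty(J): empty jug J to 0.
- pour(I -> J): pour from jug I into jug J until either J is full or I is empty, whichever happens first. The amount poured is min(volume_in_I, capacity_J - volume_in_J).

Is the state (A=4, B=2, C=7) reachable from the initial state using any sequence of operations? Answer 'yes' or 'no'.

BFS from (A=4, B=5, C=7):
  1. empty(C) -> (A=4 B=5 C=0)
  2. pour(A -> C) -> (A=0 B=5 C=4)
  3. fill(A) -> (A=4 B=5 C=4)
  4. pour(B -> C) -> (A=4 B=2 C=7)
Target reached → yes.

Answer: yes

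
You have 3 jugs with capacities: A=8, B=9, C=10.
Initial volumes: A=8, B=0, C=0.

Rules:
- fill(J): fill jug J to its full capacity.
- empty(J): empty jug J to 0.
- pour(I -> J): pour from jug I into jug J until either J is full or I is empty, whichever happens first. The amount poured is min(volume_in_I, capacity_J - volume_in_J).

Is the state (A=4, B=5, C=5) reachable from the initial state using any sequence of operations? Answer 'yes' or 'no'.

BFS explored all 486 reachable states.
Reachable set includes: (0,0,0), (0,0,1), (0,0,2), (0,0,3), (0,0,4), (0,0,5), (0,0,6), (0,0,7), (0,0,8), (0,0,9), (0,0,10), (0,1,0) ...
Target (A=4, B=5, C=5) not in reachable set → no.

Answer: no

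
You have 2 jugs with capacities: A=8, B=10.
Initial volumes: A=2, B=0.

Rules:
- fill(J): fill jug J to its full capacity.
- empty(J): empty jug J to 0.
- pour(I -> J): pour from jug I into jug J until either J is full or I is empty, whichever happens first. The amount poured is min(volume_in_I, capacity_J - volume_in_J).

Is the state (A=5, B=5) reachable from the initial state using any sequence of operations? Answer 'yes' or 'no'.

BFS explored all 18 reachable states.
Reachable set includes: (0,0), (0,2), (0,4), (0,6), (0,8), (0,10), (2,0), (2,10), (4,0), (4,10), (6,0), (6,10) ...
Target (A=5, B=5) not in reachable set → no.

Answer: no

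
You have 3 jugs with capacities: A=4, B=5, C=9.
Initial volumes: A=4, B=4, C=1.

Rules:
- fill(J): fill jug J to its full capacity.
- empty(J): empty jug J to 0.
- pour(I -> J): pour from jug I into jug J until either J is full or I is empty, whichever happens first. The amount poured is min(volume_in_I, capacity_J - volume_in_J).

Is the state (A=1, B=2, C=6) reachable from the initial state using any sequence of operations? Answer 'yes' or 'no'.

Answer: no

Derivation:
BFS explored all 204 reachable states.
Reachable set includes: (0,0,0), (0,0,1), (0,0,2), (0,0,3), (0,0,4), (0,0,5), (0,0,6), (0,0,7), (0,0,8), (0,0,9), (0,1,0), (0,1,1) ...
Target (A=1, B=2, C=6) not in reachable set → no.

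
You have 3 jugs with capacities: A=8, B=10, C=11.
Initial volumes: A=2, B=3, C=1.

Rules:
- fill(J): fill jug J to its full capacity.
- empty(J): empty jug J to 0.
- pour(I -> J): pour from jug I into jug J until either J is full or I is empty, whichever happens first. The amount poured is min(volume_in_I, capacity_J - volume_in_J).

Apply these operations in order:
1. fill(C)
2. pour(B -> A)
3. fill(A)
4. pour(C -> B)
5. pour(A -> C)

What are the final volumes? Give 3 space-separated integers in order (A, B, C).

Step 1: fill(C) -> (A=2 B=3 C=11)
Step 2: pour(B -> A) -> (A=5 B=0 C=11)
Step 3: fill(A) -> (A=8 B=0 C=11)
Step 4: pour(C -> B) -> (A=8 B=10 C=1)
Step 5: pour(A -> C) -> (A=0 B=10 C=9)

Answer: 0 10 9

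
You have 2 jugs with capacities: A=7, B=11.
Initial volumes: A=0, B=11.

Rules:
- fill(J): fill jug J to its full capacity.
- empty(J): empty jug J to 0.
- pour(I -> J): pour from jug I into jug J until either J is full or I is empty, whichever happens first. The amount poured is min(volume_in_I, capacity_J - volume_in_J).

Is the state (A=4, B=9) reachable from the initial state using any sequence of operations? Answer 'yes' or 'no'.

Answer: no

Derivation:
BFS explored all 36 reachable states.
Reachable set includes: (0,0), (0,1), (0,2), (0,3), (0,4), (0,5), (0,6), (0,7), (0,8), (0,9), (0,10), (0,11) ...
Target (A=4, B=9) not in reachable set → no.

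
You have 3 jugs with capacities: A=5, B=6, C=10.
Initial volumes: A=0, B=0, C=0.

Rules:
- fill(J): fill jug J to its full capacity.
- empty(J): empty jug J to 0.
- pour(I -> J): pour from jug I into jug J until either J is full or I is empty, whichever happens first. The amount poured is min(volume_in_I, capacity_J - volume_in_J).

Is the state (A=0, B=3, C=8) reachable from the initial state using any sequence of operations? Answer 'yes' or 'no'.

BFS from (A=0, B=0, C=0):
  1. fill(A) -> (A=5 B=0 C=0)
  2. fill(B) -> (A=5 B=6 C=0)
  3. pour(B -> C) -> (A=5 B=0 C=6)
  4. pour(A -> C) -> (A=1 B=0 C=10)
  5. pour(C -> B) -> (A=1 B=6 C=4)
  6. pour(B -> A) -> (A=5 B=2 C=4)
  7. pour(A -> C) -> (A=0 B=2 C=9)
  8. pour(B -> A) -> (A=2 B=0 C=9)
  9. pour(C -> B) -> (A=2 B=6 C=3)
  10. pour(B -> A) -> (A=5 B=3 C=3)
  11. pour(A -> C) -> (A=0 B=3 C=8)
Target reached → yes.

Answer: yes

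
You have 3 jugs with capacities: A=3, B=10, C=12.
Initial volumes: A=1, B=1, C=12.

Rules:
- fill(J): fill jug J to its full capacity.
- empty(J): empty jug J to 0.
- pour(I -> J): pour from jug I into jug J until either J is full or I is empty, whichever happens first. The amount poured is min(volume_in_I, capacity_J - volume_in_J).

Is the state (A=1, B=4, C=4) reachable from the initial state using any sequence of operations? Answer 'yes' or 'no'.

Answer: no

Derivation:
BFS explored all 374 reachable states.
Reachable set includes: (0,0,0), (0,0,1), (0,0,2), (0,0,3), (0,0,4), (0,0,5), (0,0,6), (0,0,7), (0,0,8), (0,0,9), (0,0,10), (0,0,11) ...
Target (A=1, B=4, C=4) not in reachable set → no.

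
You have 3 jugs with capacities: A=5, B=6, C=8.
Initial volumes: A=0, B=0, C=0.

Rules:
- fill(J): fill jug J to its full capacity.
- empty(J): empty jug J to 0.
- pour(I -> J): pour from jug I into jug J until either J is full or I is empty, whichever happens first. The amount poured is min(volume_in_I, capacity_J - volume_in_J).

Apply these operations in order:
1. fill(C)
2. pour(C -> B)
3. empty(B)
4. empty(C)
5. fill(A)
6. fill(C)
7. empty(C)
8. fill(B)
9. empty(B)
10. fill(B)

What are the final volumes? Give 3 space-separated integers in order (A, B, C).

Step 1: fill(C) -> (A=0 B=0 C=8)
Step 2: pour(C -> B) -> (A=0 B=6 C=2)
Step 3: empty(B) -> (A=0 B=0 C=2)
Step 4: empty(C) -> (A=0 B=0 C=0)
Step 5: fill(A) -> (A=5 B=0 C=0)
Step 6: fill(C) -> (A=5 B=0 C=8)
Step 7: empty(C) -> (A=5 B=0 C=0)
Step 8: fill(B) -> (A=5 B=6 C=0)
Step 9: empty(B) -> (A=5 B=0 C=0)
Step 10: fill(B) -> (A=5 B=6 C=0)

Answer: 5 6 0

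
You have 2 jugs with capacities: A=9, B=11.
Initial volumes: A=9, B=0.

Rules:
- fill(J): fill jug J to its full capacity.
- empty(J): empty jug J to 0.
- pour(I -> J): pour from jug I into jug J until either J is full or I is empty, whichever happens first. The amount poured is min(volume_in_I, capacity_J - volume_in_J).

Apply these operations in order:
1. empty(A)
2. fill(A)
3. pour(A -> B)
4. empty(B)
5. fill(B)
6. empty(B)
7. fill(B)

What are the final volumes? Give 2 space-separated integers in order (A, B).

Step 1: empty(A) -> (A=0 B=0)
Step 2: fill(A) -> (A=9 B=0)
Step 3: pour(A -> B) -> (A=0 B=9)
Step 4: empty(B) -> (A=0 B=0)
Step 5: fill(B) -> (A=0 B=11)
Step 6: empty(B) -> (A=0 B=0)
Step 7: fill(B) -> (A=0 B=11)

Answer: 0 11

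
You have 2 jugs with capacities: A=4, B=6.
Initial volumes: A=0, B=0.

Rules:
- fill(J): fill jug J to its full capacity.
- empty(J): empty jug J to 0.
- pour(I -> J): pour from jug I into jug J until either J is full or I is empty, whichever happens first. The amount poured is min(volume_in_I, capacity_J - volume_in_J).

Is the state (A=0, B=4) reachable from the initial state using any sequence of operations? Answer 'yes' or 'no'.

BFS from (A=0, B=0):
  1. fill(A) -> (A=4 B=0)
  2. pour(A -> B) -> (A=0 B=4)
Target reached → yes.

Answer: yes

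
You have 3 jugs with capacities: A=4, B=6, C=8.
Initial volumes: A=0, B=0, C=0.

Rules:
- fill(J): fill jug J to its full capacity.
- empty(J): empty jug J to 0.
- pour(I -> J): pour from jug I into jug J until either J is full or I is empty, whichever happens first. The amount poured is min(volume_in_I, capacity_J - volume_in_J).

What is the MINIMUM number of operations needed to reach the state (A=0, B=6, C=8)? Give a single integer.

Answer: 2

Derivation:
BFS from (A=0, B=0, C=0). One shortest path:
  1. fill(B) -> (A=0 B=6 C=0)
  2. fill(C) -> (A=0 B=6 C=8)
Reached target in 2 moves.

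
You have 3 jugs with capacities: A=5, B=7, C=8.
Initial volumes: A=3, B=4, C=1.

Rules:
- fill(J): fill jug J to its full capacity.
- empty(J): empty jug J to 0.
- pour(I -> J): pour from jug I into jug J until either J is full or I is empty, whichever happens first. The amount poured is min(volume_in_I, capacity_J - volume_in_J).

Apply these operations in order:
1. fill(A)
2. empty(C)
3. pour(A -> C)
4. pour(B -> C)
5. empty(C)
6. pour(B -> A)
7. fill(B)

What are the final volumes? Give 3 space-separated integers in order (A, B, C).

Step 1: fill(A) -> (A=5 B=4 C=1)
Step 2: empty(C) -> (A=5 B=4 C=0)
Step 3: pour(A -> C) -> (A=0 B=4 C=5)
Step 4: pour(B -> C) -> (A=0 B=1 C=8)
Step 5: empty(C) -> (A=0 B=1 C=0)
Step 6: pour(B -> A) -> (A=1 B=0 C=0)
Step 7: fill(B) -> (A=1 B=7 C=0)

Answer: 1 7 0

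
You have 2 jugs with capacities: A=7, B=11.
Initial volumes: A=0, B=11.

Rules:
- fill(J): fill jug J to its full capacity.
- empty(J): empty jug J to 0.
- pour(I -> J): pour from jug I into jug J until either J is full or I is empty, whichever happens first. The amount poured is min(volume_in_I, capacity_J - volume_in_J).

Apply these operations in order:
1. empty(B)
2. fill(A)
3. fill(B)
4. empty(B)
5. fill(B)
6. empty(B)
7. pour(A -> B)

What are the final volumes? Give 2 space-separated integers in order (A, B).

Step 1: empty(B) -> (A=0 B=0)
Step 2: fill(A) -> (A=7 B=0)
Step 3: fill(B) -> (A=7 B=11)
Step 4: empty(B) -> (A=7 B=0)
Step 5: fill(B) -> (A=7 B=11)
Step 6: empty(B) -> (A=7 B=0)
Step 7: pour(A -> B) -> (A=0 B=7)

Answer: 0 7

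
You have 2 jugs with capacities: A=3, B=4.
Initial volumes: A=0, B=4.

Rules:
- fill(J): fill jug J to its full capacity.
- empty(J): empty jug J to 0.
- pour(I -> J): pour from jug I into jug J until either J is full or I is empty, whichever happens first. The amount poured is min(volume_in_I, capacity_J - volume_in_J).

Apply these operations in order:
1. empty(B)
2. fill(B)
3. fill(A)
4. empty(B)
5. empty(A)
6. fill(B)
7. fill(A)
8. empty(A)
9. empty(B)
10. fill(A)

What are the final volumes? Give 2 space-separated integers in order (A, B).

Step 1: empty(B) -> (A=0 B=0)
Step 2: fill(B) -> (A=0 B=4)
Step 3: fill(A) -> (A=3 B=4)
Step 4: empty(B) -> (A=3 B=0)
Step 5: empty(A) -> (A=0 B=0)
Step 6: fill(B) -> (A=0 B=4)
Step 7: fill(A) -> (A=3 B=4)
Step 8: empty(A) -> (A=0 B=4)
Step 9: empty(B) -> (A=0 B=0)
Step 10: fill(A) -> (A=3 B=0)

Answer: 3 0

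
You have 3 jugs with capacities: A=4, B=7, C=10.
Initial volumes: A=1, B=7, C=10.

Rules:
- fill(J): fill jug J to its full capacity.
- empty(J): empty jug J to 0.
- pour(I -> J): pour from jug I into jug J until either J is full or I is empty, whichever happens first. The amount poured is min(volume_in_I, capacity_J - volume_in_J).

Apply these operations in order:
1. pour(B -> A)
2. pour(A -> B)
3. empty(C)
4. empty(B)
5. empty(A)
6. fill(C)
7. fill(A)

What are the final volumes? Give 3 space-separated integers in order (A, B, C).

Step 1: pour(B -> A) -> (A=4 B=4 C=10)
Step 2: pour(A -> B) -> (A=1 B=7 C=10)
Step 3: empty(C) -> (A=1 B=7 C=0)
Step 4: empty(B) -> (A=1 B=0 C=0)
Step 5: empty(A) -> (A=0 B=0 C=0)
Step 6: fill(C) -> (A=0 B=0 C=10)
Step 7: fill(A) -> (A=4 B=0 C=10)

Answer: 4 0 10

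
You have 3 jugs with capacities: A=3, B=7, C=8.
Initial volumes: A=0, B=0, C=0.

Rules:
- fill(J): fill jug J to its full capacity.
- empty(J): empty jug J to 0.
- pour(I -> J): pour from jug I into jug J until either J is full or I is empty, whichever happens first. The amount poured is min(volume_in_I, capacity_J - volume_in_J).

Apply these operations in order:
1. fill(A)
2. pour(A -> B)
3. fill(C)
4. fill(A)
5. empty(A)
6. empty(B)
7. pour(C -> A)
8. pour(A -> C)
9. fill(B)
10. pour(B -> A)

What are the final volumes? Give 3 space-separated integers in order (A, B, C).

Answer: 3 4 8

Derivation:
Step 1: fill(A) -> (A=3 B=0 C=0)
Step 2: pour(A -> B) -> (A=0 B=3 C=0)
Step 3: fill(C) -> (A=0 B=3 C=8)
Step 4: fill(A) -> (A=3 B=3 C=8)
Step 5: empty(A) -> (A=0 B=3 C=8)
Step 6: empty(B) -> (A=0 B=0 C=8)
Step 7: pour(C -> A) -> (A=3 B=0 C=5)
Step 8: pour(A -> C) -> (A=0 B=0 C=8)
Step 9: fill(B) -> (A=0 B=7 C=8)
Step 10: pour(B -> A) -> (A=3 B=4 C=8)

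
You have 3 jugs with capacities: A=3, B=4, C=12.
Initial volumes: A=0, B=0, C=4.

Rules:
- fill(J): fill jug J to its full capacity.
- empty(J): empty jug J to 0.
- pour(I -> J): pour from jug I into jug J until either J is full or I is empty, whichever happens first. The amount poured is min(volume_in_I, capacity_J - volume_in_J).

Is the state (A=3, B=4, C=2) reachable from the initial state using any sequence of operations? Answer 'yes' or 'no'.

BFS from (A=0, B=0, C=4):
  1. fill(C) -> (A=0 B=0 C=12)
  2. pour(C -> A) -> (A=3 B=0 C=9)
  3. empty(A) -> (A=0 B=0 C=9)
  4. pour(C -> A) -> (A=3 B=0 C=6)
  5. pour(C -> B) -> (A=3 B=4 C=2)
Target reached → yes.

Answer: yes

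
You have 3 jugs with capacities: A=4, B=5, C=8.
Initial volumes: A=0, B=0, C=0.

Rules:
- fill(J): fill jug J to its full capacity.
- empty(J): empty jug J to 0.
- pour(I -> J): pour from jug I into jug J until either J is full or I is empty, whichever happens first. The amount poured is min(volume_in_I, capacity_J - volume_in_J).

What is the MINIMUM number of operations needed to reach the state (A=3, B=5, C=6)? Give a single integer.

Answer: 8

Derivation:
BFS from (A=0, B=0, C=0). One shortest path:
  1. fill(A) -> (A=4 B=0 C=0)
  2. fill(B) -> (A=4 B=5 C=0)
  3. pour(B -> C) -> (A=4 B=0 C=5)
  4. pour(A -> B) -> (A=0 B=4 C=5)
  5. pour(C -> A) -> (A=4 B=4 C=1)
  6. pour(A -> B) -> (A=3 B=5 C=1)
  7. pour(B -> C) -> (A=3 B=0 C=6)
  8. fill(B) -> (A=3 B=5 C=6)
Reached target in 8 moves.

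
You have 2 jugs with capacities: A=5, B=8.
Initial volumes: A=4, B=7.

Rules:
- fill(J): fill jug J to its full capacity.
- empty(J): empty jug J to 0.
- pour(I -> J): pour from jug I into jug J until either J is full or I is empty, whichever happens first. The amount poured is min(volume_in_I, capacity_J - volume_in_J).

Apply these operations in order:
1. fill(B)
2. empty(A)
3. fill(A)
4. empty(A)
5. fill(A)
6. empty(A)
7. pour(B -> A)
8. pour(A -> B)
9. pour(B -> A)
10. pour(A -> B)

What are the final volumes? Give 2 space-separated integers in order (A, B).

Answer: 0 8

Derivation:
Step 1: fill(B) -> (A=4 B=8)
Step 2: empty(A) -> (A=0 B=8)
Step 3: fill(A) -> (A=5 B=8)
Step 4: empty(A) -> (A=0 B=8)
Step 5: fill(A) -> (A=5 B=8)
Step 6: empty(A) -> (A=0 B=8)
Step 7: pour(B -> A) -> (A=5 B=3)
Step 8: pour(A -> B) -> (A=0 B=8)
Step 9: pour(B -> A) -> (A=5 B=3)
Step 10: pour(A -> B) -> (A=0 B=8)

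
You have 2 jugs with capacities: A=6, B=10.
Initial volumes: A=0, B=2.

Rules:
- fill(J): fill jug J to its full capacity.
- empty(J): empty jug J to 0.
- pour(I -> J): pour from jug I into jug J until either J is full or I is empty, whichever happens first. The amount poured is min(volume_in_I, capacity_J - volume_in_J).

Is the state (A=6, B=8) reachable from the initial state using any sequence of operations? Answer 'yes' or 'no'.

Answer: yes

Derivation:
BFS from (A=0, B=2):
  1. fill(A) -> (A=6 B=2)
  2. pour(A -> B) -> (A=0 B=8)
  3. fill(A) -> (A=6 B=8)
Target reached → yes.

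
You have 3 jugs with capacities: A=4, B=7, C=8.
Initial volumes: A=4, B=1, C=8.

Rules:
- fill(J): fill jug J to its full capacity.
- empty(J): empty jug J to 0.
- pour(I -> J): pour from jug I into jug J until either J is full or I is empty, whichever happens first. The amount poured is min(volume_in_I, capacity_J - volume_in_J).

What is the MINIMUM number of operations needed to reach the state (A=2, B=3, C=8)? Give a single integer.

BFS from (A=4, B=1, C=8). One shortest path:
  1. pour(A -> B) -> (A=0 B=5 C=8)
  2. pour(C -> A) -> (A=4 B=5 C=4)
  3. pour(A -> B) -> (A=2 B=7 C=4)
  4. pour(B -> C) -> (A=2 B=3 C=8)
Reached target in 4 moves.

Answer: 4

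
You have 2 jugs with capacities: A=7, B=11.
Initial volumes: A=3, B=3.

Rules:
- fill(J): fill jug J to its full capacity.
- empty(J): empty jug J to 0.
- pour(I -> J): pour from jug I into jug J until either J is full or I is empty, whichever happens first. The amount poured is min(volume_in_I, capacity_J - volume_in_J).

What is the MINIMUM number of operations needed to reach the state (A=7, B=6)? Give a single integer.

BFS from (A=3, B=3). One shortest path:
  1. pour(A -> B) -> (A=0 B=6)
  2. fill(A) -> (A=7 B=6)
Reached target in 2 moves.

Answer: 2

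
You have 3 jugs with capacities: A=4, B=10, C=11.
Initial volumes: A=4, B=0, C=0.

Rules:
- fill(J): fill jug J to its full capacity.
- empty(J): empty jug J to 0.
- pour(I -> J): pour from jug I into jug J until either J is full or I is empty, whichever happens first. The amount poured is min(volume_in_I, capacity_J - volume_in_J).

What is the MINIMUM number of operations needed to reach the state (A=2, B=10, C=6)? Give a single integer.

BFS from (A=4, B=0, C=0). One shortest path:
  1. fill(B) -> (A=4 B=10 C=0)
  2. pour(B -> C) -> (A=4 B=0 C=10)
  3. pour(A -> B) -> (A=0 B=4 C=10)
  4. fill(A) -> (A=4 B=4 C=10)
  5. pour(A -> B) -> (A=0 B=8 C=10)
  6. pour(C -> A) -> (A=4 B=8 C=6)
  7. pour(A -> B) -> (A=2 B=10 C=6)
Reached target in 7 moves.

Answer: 7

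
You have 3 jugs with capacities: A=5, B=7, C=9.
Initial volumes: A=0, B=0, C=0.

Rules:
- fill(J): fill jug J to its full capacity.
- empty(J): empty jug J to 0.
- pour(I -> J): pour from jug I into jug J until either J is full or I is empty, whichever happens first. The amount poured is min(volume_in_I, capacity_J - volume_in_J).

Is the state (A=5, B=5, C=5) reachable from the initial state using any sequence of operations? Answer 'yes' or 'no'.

BFS from (A=0, B=0, C=0):
  1. fill(A) -> (A=5 B=0 C=0)
  2. pour(A -> B) -> (A=0 B=5 C=0)
  3. fill(A) -> (A=5 B=5 C=0)
  4. pour(A -> C) -> (A=0 B=5 C=5)
  5. fill(A) -> (A=5 B=5 C=5)
Target reached → yes.

Answer: yes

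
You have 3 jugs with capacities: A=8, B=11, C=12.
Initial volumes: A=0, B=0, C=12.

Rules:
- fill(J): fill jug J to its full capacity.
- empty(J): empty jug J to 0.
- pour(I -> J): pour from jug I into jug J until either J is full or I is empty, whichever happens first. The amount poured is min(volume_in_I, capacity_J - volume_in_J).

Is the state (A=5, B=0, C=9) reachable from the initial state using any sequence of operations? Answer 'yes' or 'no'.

BFS from (A=0, B=0, C=12):
  1. fill(A) -> (A=8 B=0 C=12)
  2. pour(A -> B) -> (A=0 B=8 C=12)
  3. fill(A) -> (A=8 B=8 C=12)
  4. pour(C -> B) -> (A=8 B=11 C=9)
  5. empty(B) -> (A=8 B=0 C=9)
  6. pour(A -> B) -> (A=0 B=8 C=9)
  7. fill(A) -> (A=8 B=8 C=9)
  8. pour(A -> B) -> (A=5 B=11 C=9)
  9. empty(B) -> (A=5 B=0 C=9)
Target reached → yes.

Answer: yes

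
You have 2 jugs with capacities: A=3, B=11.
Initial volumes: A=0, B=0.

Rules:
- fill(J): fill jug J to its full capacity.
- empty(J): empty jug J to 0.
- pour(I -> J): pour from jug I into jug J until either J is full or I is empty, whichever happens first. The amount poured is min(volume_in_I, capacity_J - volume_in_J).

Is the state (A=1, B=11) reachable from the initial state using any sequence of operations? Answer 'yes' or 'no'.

Answer: yes

Derivation:
BFS from (A=0, B=0):
  1. fill(A) -> (A=3 B=0)
  2. pour(A -> B) -> (A=0 B=3)
  3. fill(A) -> (A=3 B=3)
  4. pour(A -> B) -> (A=0 B=6)
  5. fill(A) -> (A=3 B=6)
  6. pour(A -> B) -> (A=0 B=9)
  7. fill(A) -> (A=3 B=9)
  8. pour(A -> B) -> (A=1 B=11)
Target reached → yes.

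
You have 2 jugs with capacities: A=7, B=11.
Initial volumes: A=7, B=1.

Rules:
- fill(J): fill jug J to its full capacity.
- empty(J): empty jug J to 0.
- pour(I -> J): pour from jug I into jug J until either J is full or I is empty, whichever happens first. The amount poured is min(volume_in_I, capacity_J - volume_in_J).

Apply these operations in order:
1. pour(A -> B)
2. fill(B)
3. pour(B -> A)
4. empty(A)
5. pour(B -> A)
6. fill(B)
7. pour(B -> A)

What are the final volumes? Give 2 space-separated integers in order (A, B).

Answer: 7 8

Derivation:
Step 1: pour(A -> B) -> (A=0 B=8)
Step 2: fill(B) -> (A=0 B=11)
Step 3: pour(B -> A) -> (A=7 B=4)
Step 4: empty(A) -> (A=0 B=4)
Step 5: pour(B -> A) -> (A=4 B=0)
Step 6: fill(B) -> (A=4 B=11)
Step 7: pour(B -> A) -> (A=7 B=8)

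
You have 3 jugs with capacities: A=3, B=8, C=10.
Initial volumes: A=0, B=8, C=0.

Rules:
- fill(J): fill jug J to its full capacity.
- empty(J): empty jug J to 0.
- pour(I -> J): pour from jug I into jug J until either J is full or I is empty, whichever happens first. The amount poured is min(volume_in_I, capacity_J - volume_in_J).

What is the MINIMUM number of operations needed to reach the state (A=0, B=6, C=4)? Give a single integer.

BFS from (A=0, B=8, C=0). One shortest path:
  1. empty(B) -> (A=0 B=0 C=0)
  2. fill(C) -> (A=0 B=0 C=10)
  3. pour(C -> A) -> (A=3 B=0 C=7)
  4. pour(A -> B) -> (A=0 B=3 C=7)
  5. pour(C -> A) -> (A=3 B=3 C=4)
  6. pour(A -> B) -> (A=0 B=6 C=4)
Reached target in 6 moves.

Answer: 6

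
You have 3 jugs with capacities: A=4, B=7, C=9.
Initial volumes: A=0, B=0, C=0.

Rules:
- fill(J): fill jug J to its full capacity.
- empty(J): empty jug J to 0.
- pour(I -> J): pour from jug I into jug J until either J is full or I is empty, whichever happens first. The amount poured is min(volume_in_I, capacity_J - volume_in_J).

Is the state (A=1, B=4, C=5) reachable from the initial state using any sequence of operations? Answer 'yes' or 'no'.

BFS explored all 256 reachable states.
Reachable set includes: (0,0,0), (0,0,1), (0,0,2), (0,0,3), (0,0,4), (0,0,5), (0,0,6), (0,0,7), (0,0,8), (0,0,9), (0,1,0), (0,1,1) ...
Target (A=1, B=4, C=5) not in reachable set → no.

Answer: no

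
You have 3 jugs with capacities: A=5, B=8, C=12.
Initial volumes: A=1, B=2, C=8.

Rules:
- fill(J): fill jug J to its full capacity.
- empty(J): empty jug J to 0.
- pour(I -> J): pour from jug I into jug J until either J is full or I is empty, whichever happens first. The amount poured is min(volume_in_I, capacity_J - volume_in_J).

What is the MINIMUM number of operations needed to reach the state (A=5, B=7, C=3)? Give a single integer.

BFS from (A=1, B=2, C=8). One shortest path:
  1. fill(A) -> (A=5 B=2 C=8)
  2. pour(A -> B) -> (A=0 B=7 C=8)
  3. pour(C -> A) -> (A=5 B=7 C=3)
Reached target in 3 moves.

Answer: 3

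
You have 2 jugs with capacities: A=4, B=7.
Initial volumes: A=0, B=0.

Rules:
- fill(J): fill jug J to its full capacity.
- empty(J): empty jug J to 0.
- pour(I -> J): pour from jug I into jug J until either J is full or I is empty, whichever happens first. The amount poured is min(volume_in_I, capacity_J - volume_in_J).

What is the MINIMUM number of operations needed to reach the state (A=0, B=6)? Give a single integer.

Answer: 7

Derivation:
BFS from (A=0, B=0). One shortest path:
  1. fill(B) -> (A=0 B=7)
  2. pour(B -> A) -> (A=4 B=3)
  3. empty(A) -> (A=0 B=3)
  4. pour(B -> A) -> (A=3 B=0)
  5. fill(B) -> (A=3 B=7)
  6. pour(B -> A) -> (A=4 B=6)
  7. empty(A) -> (A=0 B=6)
Reached target in 7 moves.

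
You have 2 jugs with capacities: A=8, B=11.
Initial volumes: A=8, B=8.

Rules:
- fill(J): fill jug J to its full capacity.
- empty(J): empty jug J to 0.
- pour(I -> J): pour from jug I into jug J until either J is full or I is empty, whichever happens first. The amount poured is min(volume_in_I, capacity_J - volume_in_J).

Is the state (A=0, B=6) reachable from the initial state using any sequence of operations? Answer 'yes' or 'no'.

BFS from (A=8, B=8):
  1. empty(A) -> (A=0 B=8)
  2. fill(B) -> (A=0 B=11)
  3. pour(B -> A) -> (A=8 B=3)
  4. empty(A) -> (A=0 B=3)
  5. pour(B -> A) -> (A=3 B=0)
  6. fill(B) -> (A=3 B=11)
  7. pour(B -> A) -> (A=8 B=6)
  8. empty(A) -> (A=0 B=6)
Target reached → yes.

Answer: yes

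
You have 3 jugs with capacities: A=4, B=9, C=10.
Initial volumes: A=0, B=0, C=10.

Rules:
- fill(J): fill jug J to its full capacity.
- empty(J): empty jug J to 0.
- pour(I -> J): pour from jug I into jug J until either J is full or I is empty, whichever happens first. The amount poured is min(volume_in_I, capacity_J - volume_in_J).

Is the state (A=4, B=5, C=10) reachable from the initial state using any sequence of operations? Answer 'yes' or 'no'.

BFS from (A=0, B=0, C=10):
  1. fill(B) -> (A=0 B=9 C=10)
  2. pour(B -> A) -> (A=4 B=5 C=10)
Target reached → yes.

Answer: yes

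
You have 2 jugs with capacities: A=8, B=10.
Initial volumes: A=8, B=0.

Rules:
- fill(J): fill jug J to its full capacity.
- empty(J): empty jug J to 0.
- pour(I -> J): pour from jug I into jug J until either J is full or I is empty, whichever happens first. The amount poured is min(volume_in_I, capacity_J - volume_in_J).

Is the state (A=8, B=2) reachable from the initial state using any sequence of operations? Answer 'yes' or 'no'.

BFS from (A=8, B=0):
  1. empty(A) -> (A=0 B=0)
  2. fill(B) -> (A=0 B=10)
  3. pour(B -> A) -> (A=8 B=2)
Target reached → yes.

Answer: yes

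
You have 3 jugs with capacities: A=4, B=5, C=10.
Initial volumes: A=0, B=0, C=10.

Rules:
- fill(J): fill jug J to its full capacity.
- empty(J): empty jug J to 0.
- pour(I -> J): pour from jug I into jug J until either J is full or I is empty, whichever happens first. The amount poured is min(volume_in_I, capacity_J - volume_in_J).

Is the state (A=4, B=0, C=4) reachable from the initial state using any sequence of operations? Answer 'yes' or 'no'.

Answer: yes

Derivation:
BFS from (A=0, B=0, C=10):
  1. fill(A) -> (A=4 B=0 C=10)
  2. empty(C) -> (A=4 B=0 C=0)
  3. pour(A -> C) -> (A=0 B=0 C=4)
  4. fill(A) -> (A=4 B=0 C=4)
Target reached → yes.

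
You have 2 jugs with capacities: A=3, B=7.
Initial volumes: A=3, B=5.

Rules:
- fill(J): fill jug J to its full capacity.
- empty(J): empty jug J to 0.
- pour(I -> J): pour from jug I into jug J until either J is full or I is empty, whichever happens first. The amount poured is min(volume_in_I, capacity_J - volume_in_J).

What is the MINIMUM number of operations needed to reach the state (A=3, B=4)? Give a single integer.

Answer: 3

Derivation:
BFS from (A=3, B=5). One shortest path:
  1. empty(A) -> (A=0 B=5)
  2. fill(B) -> (A=0 B=7)
  3. pour(B -> A) -> (A=3 B=4)
Reached target in 3 moves.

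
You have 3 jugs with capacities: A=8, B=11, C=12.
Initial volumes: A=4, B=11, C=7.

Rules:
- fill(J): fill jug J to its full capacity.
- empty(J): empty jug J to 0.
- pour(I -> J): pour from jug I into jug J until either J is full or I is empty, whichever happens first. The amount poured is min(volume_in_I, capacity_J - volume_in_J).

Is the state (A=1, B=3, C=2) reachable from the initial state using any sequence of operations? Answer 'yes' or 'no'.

BFS explored all 634 reachable states.
Reachable set includes: (0,0,0), (0,0,1), (0,0,2), (0,0,3), (0,0,4), (0,0,5), (0,0,6), (0,0,7), (0,0,8), (0,0,9), (0,0,10), (0,0,11) ...
Target (A=1, B=3, C=2) not in reachable set → no.

Answer: no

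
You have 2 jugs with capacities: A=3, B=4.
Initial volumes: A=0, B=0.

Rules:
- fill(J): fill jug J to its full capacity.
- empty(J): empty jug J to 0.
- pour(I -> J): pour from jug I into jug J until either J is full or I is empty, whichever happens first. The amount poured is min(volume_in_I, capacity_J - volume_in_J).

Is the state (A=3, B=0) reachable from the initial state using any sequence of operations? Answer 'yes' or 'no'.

BFS from (A=0, B=0):
  1. fill(A) -> (A=3 B=0)
Target reached → yes.

Answer: yes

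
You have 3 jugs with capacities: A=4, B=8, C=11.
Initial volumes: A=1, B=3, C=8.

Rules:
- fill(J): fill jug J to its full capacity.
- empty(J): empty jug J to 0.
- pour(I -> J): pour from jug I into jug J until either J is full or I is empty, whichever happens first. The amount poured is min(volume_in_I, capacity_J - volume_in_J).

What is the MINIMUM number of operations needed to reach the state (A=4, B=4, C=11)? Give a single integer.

Answer: 3

Derivation:
BFS from (A=1, B=3, C=8). One shortest path:
  1. fill(C) -> (A=1 B=3 C=11)
  2. pour(A -> B) -> (A=0 B=4 C=11)
  3. fill(A) -> (A=4 B=4 C=11)
Reached target in 3 moves.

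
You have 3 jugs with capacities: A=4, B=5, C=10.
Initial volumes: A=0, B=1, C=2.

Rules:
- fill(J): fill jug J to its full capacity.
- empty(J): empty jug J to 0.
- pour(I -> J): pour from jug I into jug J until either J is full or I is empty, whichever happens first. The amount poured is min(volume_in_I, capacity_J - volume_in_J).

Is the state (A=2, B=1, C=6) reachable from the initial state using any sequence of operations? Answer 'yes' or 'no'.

Answer: no

Derivation:
BFS explored all 222 reachable states.
Reachable set includes: (0,0,0), (0,0,1), (0,0,2), (0,0,3), (0,0,4), (0,0,5), (0,0,6), (0,0,7), (0,0,8), (0,0,9), (0,0,10), (0,1,0) ...
Target (A=2, B=1, C=6) not in reachable set → no.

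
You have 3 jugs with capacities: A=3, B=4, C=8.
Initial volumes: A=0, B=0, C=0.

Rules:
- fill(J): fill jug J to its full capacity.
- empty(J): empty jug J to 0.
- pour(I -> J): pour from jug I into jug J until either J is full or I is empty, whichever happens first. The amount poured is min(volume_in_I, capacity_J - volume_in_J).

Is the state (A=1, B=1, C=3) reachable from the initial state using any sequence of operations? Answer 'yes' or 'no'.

Answer: no

Derivation:
BFS explored all 138 reachable states.
Reachable set includes: (0,0,0), (0,0,1), (0,0,2), (0,0,3), (0,0,4), (0,0,5), (0,0,6), (0,0,7), (0,0,8), (0,1,0), (0,1,1), (0,1,2) ...
Target (A=1, B=1, C=3) not in reachable set → no.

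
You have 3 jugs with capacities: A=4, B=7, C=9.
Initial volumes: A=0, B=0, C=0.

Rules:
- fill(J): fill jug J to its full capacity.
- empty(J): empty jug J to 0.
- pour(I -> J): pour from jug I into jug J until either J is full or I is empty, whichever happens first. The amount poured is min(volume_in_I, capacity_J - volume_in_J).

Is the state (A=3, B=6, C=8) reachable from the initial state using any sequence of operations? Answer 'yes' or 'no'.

BFS explored all 256 reachable states.
Reachable set includes: (0,0,0), (0,0,1), (0,0,2), (0,0,3), (0,0,4), (0,0,5), (0,0,6), (0,0,7), (0,0,8), (0,0,9), (0,1,0), (0,1,1) ...
Target (A=3, B=6, C=8) not in reachable set → no.

Answer: no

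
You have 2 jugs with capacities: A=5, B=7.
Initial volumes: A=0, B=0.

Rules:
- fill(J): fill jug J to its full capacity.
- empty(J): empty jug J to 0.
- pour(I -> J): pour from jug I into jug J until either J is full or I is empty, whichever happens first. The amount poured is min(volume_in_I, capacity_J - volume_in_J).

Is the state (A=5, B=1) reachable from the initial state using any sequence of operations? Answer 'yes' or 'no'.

BFS from (A=0, B=0):
  1. fill(A) -> (A=5 B=0)
  2. pour(A -> B) -> (A=0 B=5)
  3. fill(A) -> (A=5 B=5)
  4. pour(A -> B) -> (A=3 B=7)
  5. empty(B) -> (A=3 B=0)
  6. pour(A -> B) -> (A=0 B=3)
  7. fill(A) -> (A=5 B=3)
  8. pour(A -> B) -> (A=1 B=7)
  9. empty(B) -> (A=1 B=0)
  10. pour(A -> B) -> (A=0 B=1)
  11. fill(A) -> (A=5 B=1)
Target reached → yes.

Answer: yes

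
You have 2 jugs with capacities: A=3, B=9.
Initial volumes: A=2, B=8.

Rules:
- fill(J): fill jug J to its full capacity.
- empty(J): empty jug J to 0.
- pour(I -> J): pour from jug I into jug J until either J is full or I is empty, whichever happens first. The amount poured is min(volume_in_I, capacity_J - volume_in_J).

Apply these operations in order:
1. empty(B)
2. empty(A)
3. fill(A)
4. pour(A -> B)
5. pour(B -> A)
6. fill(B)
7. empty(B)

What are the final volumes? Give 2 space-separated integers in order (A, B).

Answer: 3 0

Derivation:
Step 1: empty(B) -> (A=2 B=0)
Step 2: empty(A) -> (A=0 B=0)
Step 3: fill(A) -> (A=3 B=0)
Step 4: pour(A -> B) -> (A=0 B=3)
Step 5: pour(B -> A) -> (A=3 B=0)
Step 6: fill(B) -> (A=3 B=9)
Step 7: empty(B) -> (A=3 B=0)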